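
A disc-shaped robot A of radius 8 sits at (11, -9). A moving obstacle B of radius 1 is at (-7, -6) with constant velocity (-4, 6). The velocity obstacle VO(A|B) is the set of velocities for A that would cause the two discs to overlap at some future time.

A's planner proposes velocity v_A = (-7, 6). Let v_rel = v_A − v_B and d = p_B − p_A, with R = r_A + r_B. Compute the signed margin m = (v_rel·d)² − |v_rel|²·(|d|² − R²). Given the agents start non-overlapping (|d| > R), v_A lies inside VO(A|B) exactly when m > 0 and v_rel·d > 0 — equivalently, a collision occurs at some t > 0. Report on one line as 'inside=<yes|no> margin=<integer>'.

d = (-18, 3),  |d|² = 333;  R = 8+1 = 9,  c = 333−9² = 252
v_rel = (-3, 0),  |v_rel|² = 9;  v_rel·d = (-3)·(-18) + (0)·(3) = 54
9·t² − 108·t + 252 = 0  ⇒  m = 54² − 9·252 = 648
m = 648 > 0,  v_rel·d = 54 > 0  ⇒  inside

inside=yes margin=648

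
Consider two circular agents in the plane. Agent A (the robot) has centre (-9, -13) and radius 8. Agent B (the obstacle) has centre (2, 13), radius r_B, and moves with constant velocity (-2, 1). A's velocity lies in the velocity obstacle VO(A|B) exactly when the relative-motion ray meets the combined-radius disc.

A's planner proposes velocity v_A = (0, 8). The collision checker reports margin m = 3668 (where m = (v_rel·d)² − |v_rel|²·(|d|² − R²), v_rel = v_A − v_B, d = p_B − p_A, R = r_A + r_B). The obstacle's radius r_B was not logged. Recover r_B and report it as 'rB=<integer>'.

m = 3668
d = (11, 26);  v_rel = (2, 7),  |v_rel|² = 53
v_rel×d = (2)·(26) − (7)·(11) = -25
since m = R²·53 − (-25)²:  R² = (625 + 3668) / 53 = 81
R = √81 = 9  ⇒  r_B = 9 − 8 = 1

rB=1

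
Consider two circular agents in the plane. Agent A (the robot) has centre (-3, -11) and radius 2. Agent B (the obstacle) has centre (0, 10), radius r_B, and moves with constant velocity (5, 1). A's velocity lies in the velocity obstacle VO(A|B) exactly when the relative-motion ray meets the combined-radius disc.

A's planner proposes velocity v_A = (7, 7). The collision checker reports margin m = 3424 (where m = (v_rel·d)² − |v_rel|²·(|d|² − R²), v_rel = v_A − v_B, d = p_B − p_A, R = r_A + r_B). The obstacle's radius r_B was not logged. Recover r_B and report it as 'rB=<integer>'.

m = 3424
d = (3, 21);  v_rel = (2, 6),  |v_rel|² = 40
v_rel×d = (2)·(21) − (6)·(3) = 24
since m = R²·40 − 24²:  R² = (576 + 3424) / 40 = 100
R = √100 = 10  ⇒  r_B = 10 − 2 = 8

rB=8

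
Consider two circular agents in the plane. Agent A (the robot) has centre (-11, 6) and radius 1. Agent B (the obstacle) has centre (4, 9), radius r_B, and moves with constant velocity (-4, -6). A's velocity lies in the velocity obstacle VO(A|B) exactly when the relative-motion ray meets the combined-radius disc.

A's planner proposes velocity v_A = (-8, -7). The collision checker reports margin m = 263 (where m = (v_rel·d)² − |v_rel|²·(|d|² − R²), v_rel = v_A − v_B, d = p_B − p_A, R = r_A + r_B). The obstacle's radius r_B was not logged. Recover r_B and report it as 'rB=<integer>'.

m = 263
d = (15, 3);  v_rel = (-4, -1),  |v_rel|² = 17
v_rel×d = (-4)·(3) − (-1)·(15) = 3
since m = R²·17 − 3²:  R² = (9 + 263) / 17 = 16
R = √16 = 4  ⇒  r_B = 4 − 1 = 3

rB=3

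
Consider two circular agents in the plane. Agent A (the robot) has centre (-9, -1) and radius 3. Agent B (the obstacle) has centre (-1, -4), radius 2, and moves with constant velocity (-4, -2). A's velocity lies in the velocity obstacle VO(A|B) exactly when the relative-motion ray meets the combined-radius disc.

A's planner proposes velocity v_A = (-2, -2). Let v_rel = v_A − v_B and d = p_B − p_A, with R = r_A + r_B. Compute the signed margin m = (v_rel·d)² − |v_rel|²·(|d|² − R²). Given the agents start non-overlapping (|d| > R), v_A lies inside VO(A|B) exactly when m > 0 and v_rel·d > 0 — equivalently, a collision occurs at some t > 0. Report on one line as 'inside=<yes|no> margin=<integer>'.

d = (8, -3),  |d|² = 73;  R = 3+2 = 5,  c = 73−5² = 48
v_rel = (2, 0),  |v_rel|² = 4;  v_rel·d = (2)·(8) + (0)·(-3) = 16
4·t² − 32·t + 48 = 0  ⇒  m = 16² − 4·48 = 64
m = 64 > 0,  v_rel·d = 16 > 0  ⇒  inside

inside=yes margin=64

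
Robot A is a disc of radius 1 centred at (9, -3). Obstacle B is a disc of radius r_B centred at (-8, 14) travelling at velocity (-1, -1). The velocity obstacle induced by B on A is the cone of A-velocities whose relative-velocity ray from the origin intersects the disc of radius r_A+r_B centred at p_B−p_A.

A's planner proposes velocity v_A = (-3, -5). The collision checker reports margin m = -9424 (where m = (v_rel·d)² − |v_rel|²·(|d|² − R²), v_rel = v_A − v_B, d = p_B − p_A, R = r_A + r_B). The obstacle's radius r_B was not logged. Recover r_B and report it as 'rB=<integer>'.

m = -9424
d = (-17, 17);  v_rel = (-2, -4),  |v_rel|² = 20
v_rel×d = (-2)·(17) − (-4)·(-17) = -102
since m = R²·20 − (-102)²:  R² = (10404 + -9424) / 20 = 49
R = √49 = 7  ⇒  r_B = 7 − 1 = 6

rB=6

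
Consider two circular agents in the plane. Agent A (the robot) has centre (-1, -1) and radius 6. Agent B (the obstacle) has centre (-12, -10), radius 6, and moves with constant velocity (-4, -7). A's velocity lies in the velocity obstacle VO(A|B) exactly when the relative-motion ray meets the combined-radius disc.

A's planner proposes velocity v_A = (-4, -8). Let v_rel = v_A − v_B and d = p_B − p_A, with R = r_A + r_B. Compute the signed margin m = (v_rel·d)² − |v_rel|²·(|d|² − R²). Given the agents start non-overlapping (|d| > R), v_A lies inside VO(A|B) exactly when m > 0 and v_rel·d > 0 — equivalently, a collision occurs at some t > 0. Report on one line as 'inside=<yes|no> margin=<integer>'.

d = (-11, -9),  |d|² = 202;  R = 6+6 = 12,  c = 202−12² = 58
v_rel = (0, -1),  |v_rel|² = 1;  v_rel·d = (0)·(-11) + (-1)·(-9) = 9
1·t² − 18·t + 58 = 0  ⇒  m = 9² − 1·58 = 23
m = 23 > 0,  v_rel·d = 9 > 0  ⇒  inside

inside=yes margin=23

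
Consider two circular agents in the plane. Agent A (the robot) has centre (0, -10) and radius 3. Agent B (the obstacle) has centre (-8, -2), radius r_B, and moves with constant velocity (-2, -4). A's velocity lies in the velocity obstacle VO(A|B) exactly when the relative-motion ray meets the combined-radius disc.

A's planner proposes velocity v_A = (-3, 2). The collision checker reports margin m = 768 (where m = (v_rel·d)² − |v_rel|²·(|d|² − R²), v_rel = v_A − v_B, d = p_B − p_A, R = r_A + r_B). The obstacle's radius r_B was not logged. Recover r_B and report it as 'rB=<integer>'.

m = 768
d = (-8, 8);  v_rel = (-1, 6),  |v_rel|² = 37
v_rel×d = (-1)·(8) − (6)·(-8) = 40
since m = R²·37 − 40²:  R² = (1600 + 768) / 37 = 64
R = √64 = 8  ⇒  r_B = 8 − 3 = 5

rB=5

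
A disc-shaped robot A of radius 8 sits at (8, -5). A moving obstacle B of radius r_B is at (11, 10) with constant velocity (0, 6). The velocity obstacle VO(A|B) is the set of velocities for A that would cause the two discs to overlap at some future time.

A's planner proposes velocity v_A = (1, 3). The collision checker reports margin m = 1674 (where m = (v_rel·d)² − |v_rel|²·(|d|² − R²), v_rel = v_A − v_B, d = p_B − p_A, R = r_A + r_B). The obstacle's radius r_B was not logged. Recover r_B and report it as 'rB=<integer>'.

m = 1674
d = (3, 15);  v_rel = (1, -3),  |v_rel|² = 10
v_rel×d = (1)·(15) − (-3)·(3) = 24
since m = R²·10 − 24²:  R² = (576 + 1674) / 10 = 225
R = √225 = 15  ⇒  r_B = 15 − 8 = 7

rB=7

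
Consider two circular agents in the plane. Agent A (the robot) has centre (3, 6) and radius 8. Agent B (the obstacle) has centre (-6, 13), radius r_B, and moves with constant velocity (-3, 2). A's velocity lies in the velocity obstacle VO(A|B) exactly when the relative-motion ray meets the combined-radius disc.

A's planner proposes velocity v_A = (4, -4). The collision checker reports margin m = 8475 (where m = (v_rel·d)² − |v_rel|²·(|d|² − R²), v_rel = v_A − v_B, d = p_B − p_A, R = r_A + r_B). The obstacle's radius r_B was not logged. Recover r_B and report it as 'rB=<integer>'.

m = 8475
d = (-9, 7);  v_rel = (7, -6),  |v_rel|² = 85
v_rel×d = (7)·(7) − (-6)·(-9) = -5
since m = R²·85 − (-5)²:  R² = (25 + 8475) / 85 = 100
R = √100 = 10  ⇒  r_B = 10 − 8 = 2

rB=2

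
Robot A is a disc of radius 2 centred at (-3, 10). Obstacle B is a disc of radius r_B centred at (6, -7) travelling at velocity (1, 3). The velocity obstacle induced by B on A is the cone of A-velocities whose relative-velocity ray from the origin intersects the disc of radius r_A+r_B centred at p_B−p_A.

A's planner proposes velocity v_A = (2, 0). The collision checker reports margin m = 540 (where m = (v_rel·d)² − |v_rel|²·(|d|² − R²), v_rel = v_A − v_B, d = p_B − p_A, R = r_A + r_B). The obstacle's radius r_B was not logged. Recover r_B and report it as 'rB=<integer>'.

m = 540
d = (9, -17);  v_rel = (1, -3),  |v_rel|² = 10
v_rel×d = (1)·(-17) − (-3)·(9) = 10
since m = R²·10 − 10²:  R² = (100 + 540) / 10 = 64
R = √64 = 8  ⇒  r_B = 8 − 2 = 6

rB=6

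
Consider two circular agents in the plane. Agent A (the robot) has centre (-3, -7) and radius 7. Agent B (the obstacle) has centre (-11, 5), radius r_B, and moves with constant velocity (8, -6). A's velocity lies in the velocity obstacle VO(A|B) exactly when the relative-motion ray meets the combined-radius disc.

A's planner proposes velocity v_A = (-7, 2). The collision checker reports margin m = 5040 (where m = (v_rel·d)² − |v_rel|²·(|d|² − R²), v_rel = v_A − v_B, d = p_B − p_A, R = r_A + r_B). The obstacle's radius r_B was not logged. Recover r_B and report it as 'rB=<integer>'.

m = 5040
d = (-8, 12);  v_rel = (-15, 8),  |v_rel|² = 289
v_rel×d = (-15)·(12) − (8)·(-8) = -116
since m = R²·289 − (-116)²:  R² = (13456 + 5040) / 289 = 64
R = √64 = 8  ⇒  r_B = 8 − 7 = 1

rB=1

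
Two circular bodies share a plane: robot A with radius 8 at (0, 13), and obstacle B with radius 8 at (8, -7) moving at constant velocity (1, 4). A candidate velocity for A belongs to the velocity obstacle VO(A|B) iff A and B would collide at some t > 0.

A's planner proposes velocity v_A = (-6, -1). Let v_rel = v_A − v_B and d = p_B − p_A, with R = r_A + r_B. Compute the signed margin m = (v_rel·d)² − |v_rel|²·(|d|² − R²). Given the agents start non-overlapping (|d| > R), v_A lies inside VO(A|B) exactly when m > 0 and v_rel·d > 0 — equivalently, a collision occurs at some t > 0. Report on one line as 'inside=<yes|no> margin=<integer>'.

d = (8, -20),  |d|² = 464;  R = 8+8 = 16,  c = 464−16² = 208
v_rel = (-7, -5),  |v_rel|² = 74;  v_rel·d = (-7)·(8) + (-5)·(-20) = 44
74·t² − 88·t + 208 = 0  ⇒  m = 44² − 74·208 = -13456
m = -13456 < 0,  v_rel·d = 44 > 0  ⇒  outside

inside=no margin=-13456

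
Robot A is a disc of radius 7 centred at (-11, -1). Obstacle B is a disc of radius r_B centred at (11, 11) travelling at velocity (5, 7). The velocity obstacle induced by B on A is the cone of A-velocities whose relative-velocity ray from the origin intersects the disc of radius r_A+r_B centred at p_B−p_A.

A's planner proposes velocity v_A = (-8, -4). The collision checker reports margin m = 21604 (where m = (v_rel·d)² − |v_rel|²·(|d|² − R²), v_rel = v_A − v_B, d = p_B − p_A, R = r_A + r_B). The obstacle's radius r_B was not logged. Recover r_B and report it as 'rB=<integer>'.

m = 21604
d = (22, 12);  v_rel = (-13, -11),  |v_rel|² = 290
v_rel×d = (-13)·(12) − (-11)·(22) = 86
since m = R²·290 − 86²:  R² = (7396 + 21604) / 290 = 100
R = √100 = 10  ⇒  r_B = 10 − 7 = 3

rB=3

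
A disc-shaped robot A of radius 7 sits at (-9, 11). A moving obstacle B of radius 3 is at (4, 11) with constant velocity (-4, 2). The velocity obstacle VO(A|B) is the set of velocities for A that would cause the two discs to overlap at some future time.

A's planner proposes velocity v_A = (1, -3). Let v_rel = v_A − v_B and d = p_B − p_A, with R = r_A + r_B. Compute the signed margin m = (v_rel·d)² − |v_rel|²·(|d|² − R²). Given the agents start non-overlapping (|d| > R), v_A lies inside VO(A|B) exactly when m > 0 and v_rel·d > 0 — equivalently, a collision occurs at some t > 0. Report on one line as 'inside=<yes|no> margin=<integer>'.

d = (13, 0),  |d|² = 169;  R = 7+3 = 10,  c = 169−10² = 69
v_rel = (5, -5),  |v_rel|² = 50;  v_rel·d = (5)·(13) + (-5)·(0) = 65
50·t² − 130·t + 69 = 0  ⇒  m = 65² − 50·69 = 775
m = 775 > 0,  v_rel·d = 65 > 0  ⇒  inside

inside=yes margin=775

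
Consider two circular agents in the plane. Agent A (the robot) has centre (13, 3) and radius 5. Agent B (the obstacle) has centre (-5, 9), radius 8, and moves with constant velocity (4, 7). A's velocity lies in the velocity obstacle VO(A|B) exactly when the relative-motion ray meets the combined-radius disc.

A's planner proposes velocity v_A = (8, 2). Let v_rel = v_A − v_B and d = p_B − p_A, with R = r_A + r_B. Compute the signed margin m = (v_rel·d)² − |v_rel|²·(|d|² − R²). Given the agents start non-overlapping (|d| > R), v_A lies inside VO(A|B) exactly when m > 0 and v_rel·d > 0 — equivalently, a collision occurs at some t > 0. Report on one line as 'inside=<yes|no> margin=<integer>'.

d = (-18, 6),  |d|² = 360;  R = 5+8 = 13,  c = 360−13² = 191
v_rel = (4, -5),  |v_rel|² = 41;  v_rel·d = (4)·(-18) + (-5)·(6) = -102
41·t² + 204·t + 191 = 0  ⇒  m = (-102)² − 41·191 = 2573
m = 2573 > 0,  v_rel·d = -102 < 0  ⇒  outside

inside=no margin=2573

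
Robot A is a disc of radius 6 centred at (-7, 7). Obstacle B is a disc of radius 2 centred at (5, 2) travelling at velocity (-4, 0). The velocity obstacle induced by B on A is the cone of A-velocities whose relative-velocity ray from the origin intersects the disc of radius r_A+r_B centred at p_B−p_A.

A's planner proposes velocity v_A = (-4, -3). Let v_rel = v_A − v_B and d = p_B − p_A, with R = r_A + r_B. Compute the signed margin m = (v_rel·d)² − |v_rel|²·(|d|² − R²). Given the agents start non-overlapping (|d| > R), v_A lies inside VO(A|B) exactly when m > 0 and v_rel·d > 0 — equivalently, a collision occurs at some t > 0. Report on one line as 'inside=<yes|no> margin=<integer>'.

d = (12, -5),  |d|² = 169;  R = 6+2 = 8,  c = 169−8² = 105
v_rel = (0, -3),  |v_rel|² = 9;  v_rel·d = (0)·(12) + (-3)·(-5) = 15
9·t² − 30·t + 105 = 0  ⇒  m = 15² − 9·105 = -720
m = -720 < 0,  v_rel·d = 15 > 0  ⇒  outside

inside=no margin=-720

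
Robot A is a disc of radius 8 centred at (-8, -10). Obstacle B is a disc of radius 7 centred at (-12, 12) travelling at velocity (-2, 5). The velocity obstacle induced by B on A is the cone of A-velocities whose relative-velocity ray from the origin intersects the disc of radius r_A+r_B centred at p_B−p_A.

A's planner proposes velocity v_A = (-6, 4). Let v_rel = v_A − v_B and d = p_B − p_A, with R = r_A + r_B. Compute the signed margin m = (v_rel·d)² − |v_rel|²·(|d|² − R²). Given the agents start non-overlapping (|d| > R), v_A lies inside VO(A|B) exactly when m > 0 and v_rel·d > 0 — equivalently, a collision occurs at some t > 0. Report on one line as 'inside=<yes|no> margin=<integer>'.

d = (-4, 22),  |d|² = 500;  R = 8+7 = 15,  c = 500−15² = 275
v_rel = (-4, -1),  |v_rel|² = 17;  v_rel·d = (-4)·(-4) + (-1)·(22) = -6
17·t² + 12·t + 275 = 0  ⇒  m = (-6)² − 17·275 = -4639
m = -4639 < 0,  v_rel·d = -6 < 0  ⇒  outside

inside=no margin=-4639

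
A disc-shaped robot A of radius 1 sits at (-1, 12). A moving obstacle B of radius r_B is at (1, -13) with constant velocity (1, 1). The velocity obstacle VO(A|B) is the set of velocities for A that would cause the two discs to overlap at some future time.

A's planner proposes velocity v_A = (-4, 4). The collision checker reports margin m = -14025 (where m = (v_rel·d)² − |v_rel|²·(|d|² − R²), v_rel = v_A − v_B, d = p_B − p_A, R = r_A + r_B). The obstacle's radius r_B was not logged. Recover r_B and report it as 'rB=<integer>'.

m = -14025
d = (2, -25);  v_rel = (-5, 3),  |v_rel|² = 34
v_rel×d = (-5)·(-25) − (3)·(2) = 119
since m = R²·34 − 119²:  R² = (14161 + -14025) / 34 = 4
R = √4 = 2  ⇒  r_B = 2 − 1 = 1

rB=1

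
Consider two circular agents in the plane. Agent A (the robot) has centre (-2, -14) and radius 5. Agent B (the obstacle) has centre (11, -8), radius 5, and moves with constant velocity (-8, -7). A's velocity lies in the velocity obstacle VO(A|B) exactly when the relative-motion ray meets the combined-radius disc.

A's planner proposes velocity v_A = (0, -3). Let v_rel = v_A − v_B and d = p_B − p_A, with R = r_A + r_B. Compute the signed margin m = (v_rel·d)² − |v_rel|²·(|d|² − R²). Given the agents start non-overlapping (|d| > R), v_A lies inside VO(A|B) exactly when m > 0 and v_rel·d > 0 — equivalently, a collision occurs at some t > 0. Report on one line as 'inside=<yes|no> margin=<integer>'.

d = (13, 6),  |d|² = 205;  R = 5+5 = 10,  c = 205−10² = 105
v_rel = (8, 4),  |v_rel|² = 80;  v_rel·d = (8)·(13) + (4)·(6) = 128
80·t² − 256·t + 105 = 0  ⇒  m = 128² − 80·105 = 7984
m = 7984 > 0,  v_rel·d = 128 > 0  ⇒  inside

inside=yes margin=7984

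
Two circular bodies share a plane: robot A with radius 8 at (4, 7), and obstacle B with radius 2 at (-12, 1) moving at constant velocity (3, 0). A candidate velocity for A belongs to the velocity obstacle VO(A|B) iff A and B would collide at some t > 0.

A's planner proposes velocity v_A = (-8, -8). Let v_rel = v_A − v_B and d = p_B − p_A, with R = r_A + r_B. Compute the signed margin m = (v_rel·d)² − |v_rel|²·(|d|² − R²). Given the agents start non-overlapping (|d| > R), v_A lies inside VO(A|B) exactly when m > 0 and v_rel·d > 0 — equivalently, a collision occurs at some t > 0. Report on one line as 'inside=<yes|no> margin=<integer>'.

d = (-16, -6),  |d|² = 292;  R = 8+2 = 10,  c = 292−10² = 192
v_rel = (-11, -8),  |v_rel|² = 185;  v_rel·d = (-11)·(-16) + (-8)·(-6) = 224
185·t² − 448·t + 192 = 0  ⇒  m = 224² − 185·192 = 14656
m = 14656 > 0,  v_rel·d = 224 > 0  ⇒  inside

inside=yes margin=14656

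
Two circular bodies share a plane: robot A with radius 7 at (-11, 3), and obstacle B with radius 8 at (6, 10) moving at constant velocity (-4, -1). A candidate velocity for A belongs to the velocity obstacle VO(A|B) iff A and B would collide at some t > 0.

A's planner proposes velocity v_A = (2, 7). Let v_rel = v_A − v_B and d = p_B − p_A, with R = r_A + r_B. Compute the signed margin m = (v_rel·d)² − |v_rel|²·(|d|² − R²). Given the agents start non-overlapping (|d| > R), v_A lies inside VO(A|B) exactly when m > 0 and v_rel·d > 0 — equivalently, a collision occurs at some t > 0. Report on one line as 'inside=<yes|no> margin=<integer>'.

d = (17, 7),  |d|² = 338;  R = 7+8 = 15,  c = 338−15² = 113
v_rel = (6, 8),  |v_rel|² = 100;  v_rel·d = (6)·(17) + (8)·(7) = 158
100·t² − 316·t + 113 = 0  ⇒  m = 158² − 100·113 = 13664
m = 13664 > 0,  v_rel·d = 158 > 0  ⇒  inside

inside=yes margin=13664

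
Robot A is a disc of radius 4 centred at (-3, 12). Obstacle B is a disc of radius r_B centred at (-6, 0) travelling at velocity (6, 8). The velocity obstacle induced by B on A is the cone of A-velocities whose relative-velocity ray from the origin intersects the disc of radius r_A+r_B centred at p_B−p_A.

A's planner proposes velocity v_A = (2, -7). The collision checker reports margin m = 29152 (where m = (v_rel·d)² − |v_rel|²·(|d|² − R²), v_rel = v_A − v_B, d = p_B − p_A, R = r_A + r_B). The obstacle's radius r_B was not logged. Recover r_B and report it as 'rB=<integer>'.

m = 29152
d = (-3, -12);  v_rel = (-4, -15),  |v_rel|² = 241
v_rel×d = (-4)·(-12) − (-15)·(-3) = 3
since m = R²·241 − 3²:  R² = (9 + 29152) / 241 = 121
R = √121 = 11  ⇒  r_B = 11 − 4 = 7

rB=7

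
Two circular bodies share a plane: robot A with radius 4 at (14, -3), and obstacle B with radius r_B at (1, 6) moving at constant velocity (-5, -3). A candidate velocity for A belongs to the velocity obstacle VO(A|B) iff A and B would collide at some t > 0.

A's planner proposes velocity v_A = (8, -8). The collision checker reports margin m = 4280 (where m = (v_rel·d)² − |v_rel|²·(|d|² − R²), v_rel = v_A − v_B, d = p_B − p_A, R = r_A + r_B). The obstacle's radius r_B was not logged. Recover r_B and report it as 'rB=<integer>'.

m = 4280
d = (-13, 9);  v_rel = (13, -5),  |v_rel|² = 194
v_rel×d = (13)·(9) − (-5)·(-13) = 52
since m = R²·194 − 52²:  R² = (2704 + 4280) / 194 = 36
R = √36 = 6  ⇒  r_B = 6 − 4 = 2

rB=2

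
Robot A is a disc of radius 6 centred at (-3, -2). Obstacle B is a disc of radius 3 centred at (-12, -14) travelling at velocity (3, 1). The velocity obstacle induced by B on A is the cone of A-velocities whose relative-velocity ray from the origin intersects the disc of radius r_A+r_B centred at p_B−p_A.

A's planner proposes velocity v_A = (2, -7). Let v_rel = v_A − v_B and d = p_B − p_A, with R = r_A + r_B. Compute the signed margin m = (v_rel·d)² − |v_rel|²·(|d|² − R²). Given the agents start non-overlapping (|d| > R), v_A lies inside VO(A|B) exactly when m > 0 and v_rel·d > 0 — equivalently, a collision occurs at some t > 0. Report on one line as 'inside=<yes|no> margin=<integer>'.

d = (-9, -12),  |d|² = 225;  R = 6+3 = 9,  c = 225−9² = 144
v_rel = (-1, -8),  |v_rel|² = 65;  v_rel·d = (-1)·(-9) + (-8)·(-12) = 105
65·t² − 210·t + 144 = 0  ⇒  m = 105² − 65·144 = 1665
m = 1665 > 0,  v_rel·d = 105 > 0  ⇒  inside

inside=yes margin=1665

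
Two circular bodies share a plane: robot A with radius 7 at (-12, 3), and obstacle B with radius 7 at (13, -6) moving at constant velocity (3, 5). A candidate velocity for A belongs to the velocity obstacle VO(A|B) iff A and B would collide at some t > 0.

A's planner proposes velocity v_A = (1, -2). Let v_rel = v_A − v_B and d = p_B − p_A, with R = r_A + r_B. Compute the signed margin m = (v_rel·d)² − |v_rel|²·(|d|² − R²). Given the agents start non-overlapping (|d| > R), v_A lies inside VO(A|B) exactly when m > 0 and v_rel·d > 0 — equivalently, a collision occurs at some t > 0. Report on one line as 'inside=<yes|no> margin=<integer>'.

d = (25, -9),  |d|² = 706;  R = 7+7 = 14,  c = 706−14² = 510
v_rel = (-2, -7),  |v_rel|² = 53;  v_rel·d = (-2)·(25) + (-7)·(-9) = 13
53·t² − 26·t + 510 = 0  ⇒  m = 13² − 53·510 = -26861
m = -26861 < 0,  v_rel·d = 13 > 0  ⇒  outside

inside=no margin=-26861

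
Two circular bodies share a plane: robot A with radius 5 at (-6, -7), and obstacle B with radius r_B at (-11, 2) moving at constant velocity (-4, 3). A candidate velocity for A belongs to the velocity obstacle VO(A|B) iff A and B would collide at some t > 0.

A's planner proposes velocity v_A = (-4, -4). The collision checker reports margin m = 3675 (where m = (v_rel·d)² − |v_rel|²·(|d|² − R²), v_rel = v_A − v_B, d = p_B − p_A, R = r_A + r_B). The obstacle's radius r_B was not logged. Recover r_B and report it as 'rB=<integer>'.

m = 3675
d = (-5, 9);  v_rel = (0, -7),  |v_rel|² = 49
v_rel×d = (0)·(9) − (-7)·(-5) = -35
since m = R²·49 − (-35)²:  R² = (1225 + 3675) / 49 = 100
R = √100 = 10  ⇒  r_B = 10 − 5 = 5

rB=5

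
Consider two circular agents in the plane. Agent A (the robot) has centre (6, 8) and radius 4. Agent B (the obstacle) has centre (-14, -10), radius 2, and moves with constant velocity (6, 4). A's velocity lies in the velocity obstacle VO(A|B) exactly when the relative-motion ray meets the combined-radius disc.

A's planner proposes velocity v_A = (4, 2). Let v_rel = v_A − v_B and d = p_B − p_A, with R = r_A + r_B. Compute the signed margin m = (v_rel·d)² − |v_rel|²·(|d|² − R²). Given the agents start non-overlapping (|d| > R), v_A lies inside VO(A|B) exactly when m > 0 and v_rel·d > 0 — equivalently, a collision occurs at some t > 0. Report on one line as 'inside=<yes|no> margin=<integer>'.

d = (-20, -18),  |d|² = 724;  R = 4+2 = 6,  c = 724−6² = 688
v_rel = (-2, -2),  |v_rel|² = 8;  v_rel·d = (-2)·(-20) + (-2)·(-18) = 76
8·t² − 152·t + 688 = 0  ⇒  m = 76² − 8·688 = 272
m = 272 > 0,  v_rel·d = 76 > 0  ⇒  inside

inside=yes margin=272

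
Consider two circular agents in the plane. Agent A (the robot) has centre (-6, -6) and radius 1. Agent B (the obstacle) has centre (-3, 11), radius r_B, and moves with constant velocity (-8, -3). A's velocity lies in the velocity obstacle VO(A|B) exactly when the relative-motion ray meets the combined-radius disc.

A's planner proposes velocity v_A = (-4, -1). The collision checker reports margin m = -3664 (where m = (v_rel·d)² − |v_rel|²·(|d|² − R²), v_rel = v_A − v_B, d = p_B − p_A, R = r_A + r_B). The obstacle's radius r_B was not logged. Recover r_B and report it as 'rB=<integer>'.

m = -3664
d = (3, 17);  v_rel = (4, 2),  |v_rel|² = 20
v_rel×d = (4)·(17) − (2)·(3) = 62
since m = R²·20 − 62²:  R² = (3844 + -3664) / 20 = 9
R = √9 = 3  ⇒  r_B = 3 − 1 = 2

rB=2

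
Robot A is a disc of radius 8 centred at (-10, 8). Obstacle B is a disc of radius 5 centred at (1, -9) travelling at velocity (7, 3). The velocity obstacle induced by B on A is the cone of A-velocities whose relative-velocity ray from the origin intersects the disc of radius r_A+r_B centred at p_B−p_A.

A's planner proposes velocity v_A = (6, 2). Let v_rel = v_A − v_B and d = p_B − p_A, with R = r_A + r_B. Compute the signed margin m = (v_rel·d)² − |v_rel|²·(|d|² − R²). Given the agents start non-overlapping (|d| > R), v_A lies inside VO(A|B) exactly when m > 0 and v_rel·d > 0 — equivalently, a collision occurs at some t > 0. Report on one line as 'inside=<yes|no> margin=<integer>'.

d = (11, -17),  |d|² = 410;  R = 8+5 = 13,  c = 410−13² = 241
v_rel = (-1, -1),  |v_rel|² = 2;  v_rel·d = (-1)·(11) + (-1)·(-17) = 6
2·t² − 12·t + 241 = 0  ⇒  m = 6² − 2·241 = -446
m = -446 < 0,  v_rel·d = 6 > 0  ⇒  outside

inside=no margin=-446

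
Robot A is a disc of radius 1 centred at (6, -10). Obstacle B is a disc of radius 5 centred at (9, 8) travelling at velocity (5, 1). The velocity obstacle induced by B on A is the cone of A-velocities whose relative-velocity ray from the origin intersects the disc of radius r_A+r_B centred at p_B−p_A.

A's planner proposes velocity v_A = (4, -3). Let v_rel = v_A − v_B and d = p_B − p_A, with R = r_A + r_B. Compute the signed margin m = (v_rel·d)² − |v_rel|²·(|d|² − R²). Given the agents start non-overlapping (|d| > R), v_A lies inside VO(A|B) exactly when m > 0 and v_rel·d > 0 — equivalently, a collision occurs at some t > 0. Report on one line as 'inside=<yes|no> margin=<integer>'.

d = (3, 18),  |d|² = 333;  R = 1+5 = 6,  c = 333−6² = 297
v_rel = (-1, -4),  |v_rel|² = 17;  v_rel·d = (-1)·(3) + (-4)·(18) = -75
17·t² + 150·t + 297 = 0  ⇒  m = (-75)² − 17·297 = 576
m = 576 > 0,  v_rel·d = -75 < 0  ⇒  outside

inside=no margin=576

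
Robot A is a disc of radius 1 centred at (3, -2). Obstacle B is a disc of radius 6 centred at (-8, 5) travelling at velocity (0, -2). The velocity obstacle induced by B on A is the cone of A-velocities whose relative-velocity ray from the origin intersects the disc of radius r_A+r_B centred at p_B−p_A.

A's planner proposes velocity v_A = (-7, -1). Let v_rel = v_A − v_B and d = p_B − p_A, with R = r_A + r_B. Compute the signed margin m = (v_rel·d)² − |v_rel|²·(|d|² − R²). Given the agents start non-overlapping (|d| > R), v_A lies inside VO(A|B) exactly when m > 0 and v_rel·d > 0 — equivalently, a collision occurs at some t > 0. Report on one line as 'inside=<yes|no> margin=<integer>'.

d = (-11, 7),  |d|² = 170;  R = 1+6 = 7,  c = 170−7² = 121
v_rel = (-7, 1),  |v_rel|² = 50;  v_rel·d = (-7)·(-11) + (1)·(7) = 84
50·t² − 168·t + 121 = 0  ⇒  m = 84² − 50·121 = 1006
m = 1006 > 0,  v_rel·d = 84 > 0  ⇒  inside

inside=yes margin=1006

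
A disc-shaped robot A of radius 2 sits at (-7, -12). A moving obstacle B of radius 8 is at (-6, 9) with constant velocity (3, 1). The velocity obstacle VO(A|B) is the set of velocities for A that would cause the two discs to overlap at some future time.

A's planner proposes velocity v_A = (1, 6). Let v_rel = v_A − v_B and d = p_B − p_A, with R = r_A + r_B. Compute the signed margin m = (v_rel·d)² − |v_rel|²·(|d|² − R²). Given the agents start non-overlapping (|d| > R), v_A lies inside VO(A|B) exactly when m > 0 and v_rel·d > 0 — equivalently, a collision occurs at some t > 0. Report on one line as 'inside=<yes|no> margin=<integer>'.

d = (1, 21),  |d|² = 442;  R = 2+8 = 10,  c = 442−10² = 342
v_rel = (-2, 5),  |v_rel|² = 29;  v_rel·d = (-2)·(1) + (5)·(21) = 103
29·t² − 206·t + 342 = 0  ⇒  m = 103² − 29·342 = 691
m = 691 > 0,  v_rel·d = 103 > 0  ⇒  inside

inside=yes margin=691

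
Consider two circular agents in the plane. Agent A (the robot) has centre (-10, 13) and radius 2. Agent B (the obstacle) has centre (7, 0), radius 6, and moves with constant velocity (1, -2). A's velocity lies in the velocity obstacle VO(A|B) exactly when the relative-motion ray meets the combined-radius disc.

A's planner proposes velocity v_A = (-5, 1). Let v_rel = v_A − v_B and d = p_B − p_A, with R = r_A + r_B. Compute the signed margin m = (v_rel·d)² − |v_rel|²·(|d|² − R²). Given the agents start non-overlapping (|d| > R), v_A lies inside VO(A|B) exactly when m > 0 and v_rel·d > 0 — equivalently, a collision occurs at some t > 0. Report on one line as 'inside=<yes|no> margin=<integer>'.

d = (17, -13),  |d|² = 458;  R = 2+6 = 8,  c = 458−8² = 394
v_rel = (-6, 3),  |v_rel|² = 45;  v_rel·d = (-6)·(17) + (3)·(-13) = -141
45·t² + 282·t + 394 = 0  ⇒  m = (-141)² − 45·394 = 2151
m = 2151 > 0,  v_rel·d = -141 < 0  ⇒  outside

inside=no margin=2151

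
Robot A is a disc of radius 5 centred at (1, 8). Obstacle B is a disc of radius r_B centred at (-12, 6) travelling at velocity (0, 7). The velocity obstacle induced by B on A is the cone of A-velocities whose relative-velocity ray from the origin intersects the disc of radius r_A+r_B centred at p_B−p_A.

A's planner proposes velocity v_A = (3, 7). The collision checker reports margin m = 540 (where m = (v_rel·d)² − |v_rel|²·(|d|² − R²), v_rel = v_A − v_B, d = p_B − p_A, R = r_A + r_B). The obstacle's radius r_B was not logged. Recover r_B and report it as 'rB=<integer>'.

m = 540
d = (-13, -2);  v_rel = (3, 0),  |v_rel|² = 9
v_rel×d = (3)·(-2) − (0)·(-13) = -6
since m = R²·9 − (-6)²:  R² = (36 + 540) / 9 = 64
R = √64 = 8  ⇒  r_B = 8 − 5 = 3

rB=3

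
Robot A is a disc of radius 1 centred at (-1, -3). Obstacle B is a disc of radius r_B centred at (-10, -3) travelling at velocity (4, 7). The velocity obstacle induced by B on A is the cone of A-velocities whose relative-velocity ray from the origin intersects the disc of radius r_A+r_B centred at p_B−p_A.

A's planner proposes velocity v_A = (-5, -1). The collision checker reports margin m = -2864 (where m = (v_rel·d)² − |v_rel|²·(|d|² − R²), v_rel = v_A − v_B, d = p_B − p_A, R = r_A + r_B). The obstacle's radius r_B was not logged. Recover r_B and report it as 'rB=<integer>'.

m = -2864
d = (-9, 0);  v_rel = (-9, -8),  |v_rel|² = 145
v_rel×d = (-9)·(0) − (-8)·(-9) = -72
since m = R²·145 − (-72)²:  R² = (5184 + -2864) / 145 = 16
R = √16 = 4  ⇒  r_B = 4 − 1 = 3

rB=3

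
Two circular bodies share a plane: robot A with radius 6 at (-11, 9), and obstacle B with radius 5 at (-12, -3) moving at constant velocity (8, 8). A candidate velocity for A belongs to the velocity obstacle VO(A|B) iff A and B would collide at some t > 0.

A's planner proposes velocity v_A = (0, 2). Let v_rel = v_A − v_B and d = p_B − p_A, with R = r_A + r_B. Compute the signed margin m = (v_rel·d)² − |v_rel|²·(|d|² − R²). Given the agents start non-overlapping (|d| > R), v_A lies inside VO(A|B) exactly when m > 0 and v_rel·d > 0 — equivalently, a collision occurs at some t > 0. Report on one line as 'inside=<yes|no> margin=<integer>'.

d = (-1, -12),  |d|² = 145;  R = 6+5 = 11,  c = 145−11² = 24
v_rel = (-8, -6),  |v_rel|² = 100;  v_rel·d = (-8)·(-1) + (-6)·(-12) = 80
100·t² − 160·t + 24 = 0  ⇒  m = 80² − 100·24 = 4000
m = 4000 > 0,  v_rel·d = 80 > 0  ⇒  inside

inside=yes margin=4000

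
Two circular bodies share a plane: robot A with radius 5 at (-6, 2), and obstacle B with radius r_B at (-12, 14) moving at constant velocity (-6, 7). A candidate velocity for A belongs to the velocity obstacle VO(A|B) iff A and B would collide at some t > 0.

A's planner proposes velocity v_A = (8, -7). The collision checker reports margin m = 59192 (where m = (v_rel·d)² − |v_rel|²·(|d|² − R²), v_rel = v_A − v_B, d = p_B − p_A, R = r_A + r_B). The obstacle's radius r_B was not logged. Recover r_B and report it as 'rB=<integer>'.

m = 59192
d = (-6, 12);  v_rel = (14, -14),  |v_rel|² = 392
v_rel×d = (14)·(12) − (-14)·(-6) = 84
since m = R²·392 − 84²:  R² = (7056 + 59192) / 392 = 169
R = √169 = 13  ⇒  r_B = 13 − 5 = 8

rB=8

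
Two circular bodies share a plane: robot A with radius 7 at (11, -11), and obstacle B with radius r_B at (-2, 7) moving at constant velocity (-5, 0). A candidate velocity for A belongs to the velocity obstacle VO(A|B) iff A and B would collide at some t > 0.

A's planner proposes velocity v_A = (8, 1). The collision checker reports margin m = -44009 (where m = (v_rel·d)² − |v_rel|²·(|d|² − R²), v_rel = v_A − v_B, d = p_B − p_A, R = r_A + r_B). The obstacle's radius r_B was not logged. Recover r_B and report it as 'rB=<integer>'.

m = -44009
d = (-13, 18);  v_rel = (13, 1),  |v_rel|² = 170
v_rel×d = (13)·(18) − (1)·(-13) = 247
since m = R²·170 − 247²:  R² = (61009 + -44009) / 170 = 100
R = √100 = 10  ⇒  r_B = 10 − 7 = 3

rB=3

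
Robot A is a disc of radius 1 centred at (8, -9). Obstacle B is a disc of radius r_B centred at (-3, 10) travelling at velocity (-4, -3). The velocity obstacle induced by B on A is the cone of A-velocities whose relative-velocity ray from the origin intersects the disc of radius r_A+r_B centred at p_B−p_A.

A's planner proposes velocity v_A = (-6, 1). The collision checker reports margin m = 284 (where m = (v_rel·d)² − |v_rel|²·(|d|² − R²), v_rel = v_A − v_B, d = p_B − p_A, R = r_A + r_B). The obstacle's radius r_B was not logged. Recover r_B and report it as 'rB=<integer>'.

m = 284
d = (-11, 19);  v_rel = (-2, 4),  |v_rel|² = 20
v_rel×d = (-2)·(19) − (4)·(-11) = 6
since m = R²·20 − 6²:  R² = (36 + 284) / 20 = 16
R = √16 = 4  ⇒  r_B = 4 − 1 = 3

rB=3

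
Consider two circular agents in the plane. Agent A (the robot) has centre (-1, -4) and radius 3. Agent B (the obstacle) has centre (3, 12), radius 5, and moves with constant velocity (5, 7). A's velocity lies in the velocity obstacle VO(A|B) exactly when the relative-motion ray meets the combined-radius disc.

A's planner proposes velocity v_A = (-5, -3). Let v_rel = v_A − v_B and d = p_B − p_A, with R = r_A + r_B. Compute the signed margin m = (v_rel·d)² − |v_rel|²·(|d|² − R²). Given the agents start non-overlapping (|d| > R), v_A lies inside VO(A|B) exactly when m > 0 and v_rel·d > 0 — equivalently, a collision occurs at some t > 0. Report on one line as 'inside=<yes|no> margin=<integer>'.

d = (4, 16),  |d|² = 272;  R = 3+5 = 8,  c = 272−8² = 208
v_rel = (-10, -10),  |v_rel|² = 200;  v_rel·d = (-10)·(4) + (-10)·(16) = -200
200·t² + 400·t + 208 = 0  ⇒  m = (-200)² − 200·208 = -1600
m = -1600 < 0,  v_rel·d = -200 < 0  ⇒  outside

inside=no margin=-1600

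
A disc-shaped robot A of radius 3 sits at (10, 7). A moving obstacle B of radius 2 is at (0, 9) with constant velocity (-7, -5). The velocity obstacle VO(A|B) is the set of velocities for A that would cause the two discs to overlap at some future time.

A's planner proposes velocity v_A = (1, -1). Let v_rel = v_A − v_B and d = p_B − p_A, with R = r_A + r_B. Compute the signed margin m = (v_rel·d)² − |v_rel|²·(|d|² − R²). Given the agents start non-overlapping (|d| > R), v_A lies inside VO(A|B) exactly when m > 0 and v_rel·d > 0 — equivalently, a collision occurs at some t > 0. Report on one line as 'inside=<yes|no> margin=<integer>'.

d = (-10, 2),  |d|² = 104;  R = 3+2 = 5,  c = 104−5² = 79
v_rel = (8, 4),  |v_rel|² = 80;  v_rel·d = (8)·(-10) + (4)·(2) = -72
80·t² + 144·t + 79 = 0  ⇒  m = (-72)² − 80·79 = -1136
m = -1136 < 0,  v_rel·d = -72 < 0  ⇒  outside

inside=no margin=-1136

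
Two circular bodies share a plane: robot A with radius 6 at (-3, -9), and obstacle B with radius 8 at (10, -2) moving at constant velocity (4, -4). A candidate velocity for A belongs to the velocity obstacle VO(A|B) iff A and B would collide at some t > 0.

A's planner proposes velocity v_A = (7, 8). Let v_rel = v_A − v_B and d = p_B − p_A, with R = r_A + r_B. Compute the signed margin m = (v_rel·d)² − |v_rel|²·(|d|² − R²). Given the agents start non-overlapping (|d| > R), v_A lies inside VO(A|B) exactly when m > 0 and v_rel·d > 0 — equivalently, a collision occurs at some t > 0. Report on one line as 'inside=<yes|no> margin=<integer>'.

d = (13, 7),  |d|² = 218;  R = 6+8 = 14,  c = 218−14² = 22
v_rel = (3, 12),  |v_rel|² = 153;  v_rel·d = (3)·(13) + (12)·(7) = 123
153·t² − 246·t + 22 = 0  ⇒  m = 123² − 153·22 = 11763
m = 11763 > 0,  v_rel·d = 123 > 0  ⇒  inside

inside=yes margin=11763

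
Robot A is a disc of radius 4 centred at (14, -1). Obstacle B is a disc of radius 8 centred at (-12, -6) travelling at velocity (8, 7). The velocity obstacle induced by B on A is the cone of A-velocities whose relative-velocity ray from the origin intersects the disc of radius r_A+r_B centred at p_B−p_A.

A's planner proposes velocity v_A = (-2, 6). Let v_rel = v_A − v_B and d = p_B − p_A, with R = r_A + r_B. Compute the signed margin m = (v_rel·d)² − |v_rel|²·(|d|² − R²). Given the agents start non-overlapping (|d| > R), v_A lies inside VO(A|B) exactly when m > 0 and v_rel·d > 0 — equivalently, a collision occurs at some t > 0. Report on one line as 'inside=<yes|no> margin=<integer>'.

d = (-26, -5),  |d|² = 701;  R = 4+8 = 12,  c = 701−12² = 557
v_rel = (-10, -1),  |v_rel|² = 101;  v_rel·d = (-10)·(-26) + (-1)·(-5) = 265
101·t² − 530·t + 557 = 0  ⇒  m = 265² − 101·557 = 13968
m = 13968 > 0,  v_rel·d = 265 > 0  ⇒  inside

inside=yes margin=13968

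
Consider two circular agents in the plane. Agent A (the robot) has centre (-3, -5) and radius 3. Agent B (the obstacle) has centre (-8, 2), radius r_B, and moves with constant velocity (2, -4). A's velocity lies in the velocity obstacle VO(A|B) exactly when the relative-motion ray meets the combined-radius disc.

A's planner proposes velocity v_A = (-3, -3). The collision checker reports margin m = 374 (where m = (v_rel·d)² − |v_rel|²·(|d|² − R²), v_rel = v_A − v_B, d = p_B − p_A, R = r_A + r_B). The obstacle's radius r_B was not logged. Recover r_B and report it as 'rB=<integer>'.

m = 374
d = (-5, 7);  v_rel = (-5, 1),  |v_rel|² = 26
v_rel×d = (-5)·(7) − (1)·(-5) = -30
since m = R²·26 − (-30)²:  R² = (900 + 374) / 26 = 49
R = √49 = 7  ⇒  r_B = 7 − 3 = 4

rB=4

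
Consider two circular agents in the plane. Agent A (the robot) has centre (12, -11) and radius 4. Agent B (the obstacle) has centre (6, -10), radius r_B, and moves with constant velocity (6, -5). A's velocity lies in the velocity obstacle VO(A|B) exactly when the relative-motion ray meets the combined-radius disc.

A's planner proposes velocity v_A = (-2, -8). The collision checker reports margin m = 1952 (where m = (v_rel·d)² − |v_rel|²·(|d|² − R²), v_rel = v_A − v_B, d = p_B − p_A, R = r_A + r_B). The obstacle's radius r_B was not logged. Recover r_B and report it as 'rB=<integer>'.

m = 1952
d = (-6, 1);  v_rel = (-8, -3),  |v_rel|² = 73
v_rel×d = (-8)·(1) − (-3)·(-6) = -26
since m = R²·73 − (-26)²:  R² = (676 + 1952) / 73 = 36
R = √36 = 6  ⇒  r_B = 6 − 4 = 2

rB=2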